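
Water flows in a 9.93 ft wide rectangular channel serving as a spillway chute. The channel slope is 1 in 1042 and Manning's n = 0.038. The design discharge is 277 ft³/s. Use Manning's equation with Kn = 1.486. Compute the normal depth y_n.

Manning's equation rearranged: A R^(2/3) = nQ / (1.486·√S) = 0.038 × 277 / (1.486 × √0.0009597) = 228.7.
At y = 7.87 ft: A R^(2/3) = 164.2 — low.
At y = 11.7 ft: A R^(2/3) = 267.1 — high.
At y = 10.3 ft: A R^(2/3) = 229 — matches.

y_n = 10.3 ft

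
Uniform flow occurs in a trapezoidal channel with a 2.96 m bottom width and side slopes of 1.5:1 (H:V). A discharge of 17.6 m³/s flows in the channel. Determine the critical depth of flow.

At critical depth, Q² T / (g A³) = 1, i.e. A³/T = Q²/g = 17.6²/9.81 = 31.58.
Try y = 1.55 m: A³/T = 72.23 — over.
Try y = 0.876 m: A³/T = 9.392 — short.
Try y = 1.24 m: A³/T = 31.96 — matches.

y_c = 1.24 m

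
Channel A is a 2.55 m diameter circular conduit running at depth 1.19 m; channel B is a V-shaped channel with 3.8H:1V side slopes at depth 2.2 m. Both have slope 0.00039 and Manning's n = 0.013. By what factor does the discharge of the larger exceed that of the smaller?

11.4

Channel A: For a circular section of diameter D = 2.55 m at depth y = 1.19 m, the central angle is θ = 2 arccos(1 − 2y/D) = 3.008 rad. Then A = (D²/8)(θ − sin θ) = 2.337 m² and P = Dθ/2 = 3.835 m. Hydraulic radius R = A/P = 2.337/3.835 = 0.6093 m. Q_A = (1/0.013)·2.337·0.6093^(2/3)·√0.00039 = 2.551 m³/s.
Channel B: For a triangular section with side slope z = 3.8: A = zy² = 3.8×2.2² = 18.39 m²; P = 2y√(1+z²) = 2×2.2×3.929 = 17.29 m. Hydraulic radius R = A/P = 18.39/17.29 = 1.064 m. Q_B = (1/0.013)·18.39·1.064^(2/3)·√0.00039 = 29.12 m³/s.
The larger discharge is 29.12 m³/s and the smaller is 2.551 m³/s; the ratio is 11.4.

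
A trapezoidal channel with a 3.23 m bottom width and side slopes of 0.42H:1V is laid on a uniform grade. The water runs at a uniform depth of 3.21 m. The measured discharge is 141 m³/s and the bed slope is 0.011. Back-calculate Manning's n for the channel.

With bottom width b = 3.23 m and side slope z = 0.42: A = (b + zy)y = (3.23 + 0.42×3.21)×3.21 = 14.7 m²; P = b + 2y√(1+z²) = 3.23 + 2×3.21×1.085 = 10.19 m.
Hydraulic radius R = A/P = 14.7/10.19 = 1.442 m.
Rearranging Manning's equation: n = (1/Q) A R^(2/3) S^(1/2) = (1/141) × 14.7 × 1.442^(2/3) × √0.011 = 0.014.

n = 0.014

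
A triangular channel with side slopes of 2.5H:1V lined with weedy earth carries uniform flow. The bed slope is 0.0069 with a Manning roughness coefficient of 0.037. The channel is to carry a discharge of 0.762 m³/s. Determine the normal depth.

Manning's equation rearranged: A R^(2/3) = nQ / (1·√S) = 0.037 × 0.762 / (√0.0069) = 0.3394.
At y = 0.422 m: A R^(2/3) = 0.1502 — low.
At y = 0.62 m: A R^(2/3) = 0.4189 — high.
At y = 0.573 m: A R^(2/3) = 0.3395 — ≈ 0.3394.

y_n = 0.573 m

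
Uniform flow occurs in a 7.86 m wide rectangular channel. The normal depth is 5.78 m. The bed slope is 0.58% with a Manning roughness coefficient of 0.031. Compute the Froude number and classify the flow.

subcritical

Flow area A = b·y = 7.86 × 5.78 = 45.43 m². Wetted perimeter P = b + 2y = 7.86 + 2×5.78 = 19.42 m.
Hydraulic radius R = A/P = 45.43/19.42 = 2.339 m.
V = (1/n) R^(2/3) √S = (1/0.031) × 2.339^(2/3) × √0.0058 = 4.329 m/s. Hydraulic depth D_h = A/T = 45.43/7.86 = 5.78 m.
Froude number Fr = V/√(g·D_h) = 4.329/√(9.81×5.78) = 0.575, which is less than 1, so the flow is subcritical.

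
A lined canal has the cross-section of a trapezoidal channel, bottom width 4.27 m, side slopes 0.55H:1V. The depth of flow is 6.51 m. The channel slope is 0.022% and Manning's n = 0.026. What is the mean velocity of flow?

V = 1.1 m/s

With bottom width b = 4.27 m and side slope z = 0.55: A = (b + zy)y = (4.27 + 0.55×6.51)×6.51 = 51.11 m²; P = b + 2y√(1+z²) = 4.27 + 2×6.51×1.141 = 19.13 m.
Hydraulic radius R = A/P = 51.11/19.13 = 2.672 m.
From Manning's equation, V = (1/n) R^(2/3) S^(1/2) = (1/0.026) × 2.672^(2/3) × 0.00022^(1/2) = 1.1 m/s.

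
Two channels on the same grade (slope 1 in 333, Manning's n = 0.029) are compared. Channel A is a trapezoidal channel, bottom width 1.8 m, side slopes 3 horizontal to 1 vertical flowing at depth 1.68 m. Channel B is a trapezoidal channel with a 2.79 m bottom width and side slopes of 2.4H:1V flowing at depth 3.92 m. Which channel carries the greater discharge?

channel B

Channel A: With bottom width b = 1.8 m and side slope z = 3: A = (b + zy)y = (1.8 + 3×1.68)×1.68 = 11.49 m²; P = b + 2y√(1+z²) = 1.8 + 2×1.68×3.162 = 12.43 m. Hydraulic radius R = A/P = 11.49/12.43 = 0.9248 m. Q_A = (1/0.029)·11.49·0.9248^(2/3)·√0.003003 = 20.61 m³/s.
Channel B: With bottom width b = 2.79 m and side slope z = 2.4: A = (b + zy)y = (2.79 + 2.4×3.92)×3.92 = 47.82 m²; P = b + 2y√(1+z²) = 2.79 + 2×3.92×2.6 = 23.17 m. Hydraulic radius R = A/P = 47.82/23.17 = 2.063 m. Q_B = (1/0.029)·47.82·2.063^(2/3)·√0.003003 = 146.4 m³/s.
Q_A = 20.61 m³/s vs Q_B = 146.4 m³/s, so channel B carries more.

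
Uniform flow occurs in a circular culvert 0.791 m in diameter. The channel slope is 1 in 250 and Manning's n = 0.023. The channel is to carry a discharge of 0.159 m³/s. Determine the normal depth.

Manning's equation rearranged: A R^(2/3) = nQ / (1·√S) = 0.023 × 0.159 / (√0.004) = 0.05782.
At y = 0.275 m: A R^(2/3) = 0.04331 — low.
At y = 0.358 m: A R^(2/3) = 0.07018 — high.
At y = 0.321 m: A R^(2/3) = 0.05771 — matches.

y_n = 0.321 m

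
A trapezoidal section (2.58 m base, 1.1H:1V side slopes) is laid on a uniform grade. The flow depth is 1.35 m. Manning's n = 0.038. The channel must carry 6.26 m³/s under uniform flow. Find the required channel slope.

S = 0.0024

With bottom width b = 2.58 m and side slope z = 1.1: A = (b + zy)y = (2.58 + 1.1×1.35)×1.35 = 5.488 m²; P = b + 2y√(1+z²) = 2.58 + 2×1.35×1.487 = 6.594 m.
Hydraulic radius R = A/P = 5.488/6.594 = 0.8323 m.
From Manning's equation, S = [nQ / (1 A R^(2/3))]² = [0.038 × 6.26 / (1 × 5.488 × 0.8323^(2/3))]² = 0.0024.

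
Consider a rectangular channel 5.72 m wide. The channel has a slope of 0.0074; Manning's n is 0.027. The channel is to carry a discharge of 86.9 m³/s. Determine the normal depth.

y_n = 3.52 m

Manning's equation rearranged: A R^(2/3) = nQ / (1·√S) = 0.027 × 86.9 / (√0.0074) = 27.28.
Trying y = 2.84 m: A R^(2/3) = 20.57 — short.
Trying y = 4.37 m: A R^(2/3) = 36 — over.
Trying y = 3.52 m: A R^(2/3) = 27.29 — close enough.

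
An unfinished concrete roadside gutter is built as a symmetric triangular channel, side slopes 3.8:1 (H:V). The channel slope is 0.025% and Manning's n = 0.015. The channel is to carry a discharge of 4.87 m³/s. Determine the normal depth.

y_n = 1.29 m

Manning's equation rearranged: A R^(2/3) = nQ / (1·√S) = 0.015 × 4.87 / (√0.00025) = 4.62.
Trying y = 1.11 m: A R^(2/3) = 3.092 — low.
Trying y = 1.45 m: A R^(2/3) = 6.305 — high.
Trying y = 1.29 m: A R^(2/3) = 4.616 — ≈ 4.62.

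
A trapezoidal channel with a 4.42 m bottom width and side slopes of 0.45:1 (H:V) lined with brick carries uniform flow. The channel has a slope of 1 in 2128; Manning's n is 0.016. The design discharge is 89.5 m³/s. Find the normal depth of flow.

Manning's equation rearranged: A R^(2/3) = nQ / (1·√S) = 0.016 × 89.5 / (√0.0004699) = 66.06.
Trying y = 4.11 m: A R^(2/3) = 39.78 — low.
Trying y = 6.17 m: A R^(2/3) = 81.21 — high.
Trying y = 5.5 m: A R^(2/3) = 66.09 — ≈ 66.06.

y_n = 5.5 m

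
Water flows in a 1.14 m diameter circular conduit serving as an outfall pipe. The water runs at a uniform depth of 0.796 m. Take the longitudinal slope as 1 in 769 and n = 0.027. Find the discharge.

Q = 0.493 m³/s

For a circular section of diameter D = 1.14 m at depth y = 0.796 m, the central angle is θ = 2 arccos(1 − 2y/D) = 3.957 rad. Then A = (D²/8)(θ − sin θ) = 0.7611 m² and P = Dθ/2 = 2.255 m.
Hydraulic radius R = A/P = 0.7611/2.255 = 0.3374 m.
Manning's equation: Q = (1/n) A R^(2/3) S^(1/2) = (1/0.027) × 0.7611 × 0.3374^(2/3) × 0.0013^(1/2) = 0.493 m³/s.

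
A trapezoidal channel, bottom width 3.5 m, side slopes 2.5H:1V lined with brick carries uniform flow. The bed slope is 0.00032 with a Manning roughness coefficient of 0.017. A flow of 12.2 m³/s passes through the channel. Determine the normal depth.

y_n = 1.58 m

Manning's equation rearranged: A R^(2/3) = nQ / (1·√S) = 0.017 × 12.2 / (√0.00032) = 11.59.
At y = 2.02 m: A R^(2/3) = 19.52 — too large.
At y = 1.58 m: A R^(2/3) = 11.62 — close enough.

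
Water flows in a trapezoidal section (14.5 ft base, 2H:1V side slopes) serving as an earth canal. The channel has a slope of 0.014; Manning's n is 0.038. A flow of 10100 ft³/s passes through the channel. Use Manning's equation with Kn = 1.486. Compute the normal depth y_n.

y_n = 13.6 ft

Manning's equation rearranged: A R^(2/3) = nQ / (1.486·√S) = 0.038 × 10100 / (1.486 × √0.014) = 2183.
At y = 17.2 ft: A R^(2/3) = 3693 — high.
At y = 10.9 ft: A R^(2/3) = 1343 — low.
At y = 13.6 ft: A R^(2/3) = 2179 — ≈ 2183.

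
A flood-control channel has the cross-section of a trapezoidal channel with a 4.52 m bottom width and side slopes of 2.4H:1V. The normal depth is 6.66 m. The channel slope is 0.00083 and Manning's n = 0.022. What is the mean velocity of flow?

V = 3.01 m/s

With bottom width b = 4.52 m and side slope z = 2.4: A = (b + zy)y = (4.52 + 2.4×6.66)×6.66 = 136.6 m²; P = b + 2y√(1+z²) = 4.52 + 2×6.66×2.6 = 39.15 m.
Hydraulic radius R = A/P = 136.6/39.15 = 3.488 m.
From Manning's equation, V = (1/n) R^(2/3) S^(1/2) = (1/0.022) × 3.488^(2/3) × 0.00083^(1/2) = 3.01 m/s.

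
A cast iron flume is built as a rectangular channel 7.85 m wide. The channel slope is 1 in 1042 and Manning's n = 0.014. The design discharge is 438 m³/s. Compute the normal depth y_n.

Manning's equation rearranged: A R^(2/3) = nQ / (1·√S) = 0.014 × 438 / (√0.0009597) = 197.9.
Try y = 14.4 m: A R^(2/3) = 239.5 — too large.
Try y = 12.2 m: A R^(2/3) = 197.9 — matches.

y_n = 12.2 m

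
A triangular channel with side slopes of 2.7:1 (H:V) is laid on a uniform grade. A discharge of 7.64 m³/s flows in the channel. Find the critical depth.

y_c = 1.1 m

At critical depth, Q² T / (g A³) = 1, i.e. A³/T = Q²/g = 7.64²/9.81 = 5.95.
Trying y = 1.36 m: A³/T = 16.96 — too large.
Trying y = 0.862 m: A³/T = 1.735 — too small.
Trying y = 1.1 m: A³/T = 5.87 — close enough.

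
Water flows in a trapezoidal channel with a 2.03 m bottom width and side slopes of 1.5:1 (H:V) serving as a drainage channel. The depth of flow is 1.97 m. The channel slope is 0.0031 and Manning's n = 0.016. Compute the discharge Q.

Q = 35.9 m³/s

With bottom width b = 2.03 m and side slope z = 1.5: A = (b + zy)y = (2.03 + 1.5×1.97)×1.97 = 9.82 m²; P = b + 2y√(1+z²) = 2.03 + 2×1.97×1.803 = 9.133 m.
Hydraulic radius R = A/P = 9.82/9.133 = 1.075 m.
Manning's equation: Q = (1/n) A R^(2/3) S^(1/2) = (1/0.016) × 9.82 × 1.075^(2/3) × 0.0031^(1/2) = 35.9 m³/s.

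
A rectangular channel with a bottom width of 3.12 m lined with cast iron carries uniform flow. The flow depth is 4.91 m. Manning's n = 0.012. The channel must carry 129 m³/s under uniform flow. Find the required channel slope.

S = 0.00815

Flow area A = b·y = 3.12 × 4.91 = 15.32 m². Wetted perimeter P = b + 2y = 3.12 + 2×4.91 = 12.94 m.
Hydraulic radius R = A/P = 15.32/12.94 = 1.184 m.
From Manning's equation, S = [nQ / (1 A R^(2/3))]² = [0.012 × 129 / (1 × 15.32 × 1.184^(2/3))]² = 0.00815.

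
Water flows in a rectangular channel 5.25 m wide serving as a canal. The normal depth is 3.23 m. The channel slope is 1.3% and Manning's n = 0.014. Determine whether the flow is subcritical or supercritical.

supercritical

Flow area A = b·y = 5.25 × 3.23 = 16.96 m². Wetted perimeter P = b + 2y = 5.25 + 2×3.23 = 11.71 m.
Hydraulic radius R = A/P = 16.96/11.71 = 1.448 m.
V = (1/n) R^(2/3) √S = (1/0.014) × 1.448^(2/3) × √0.013 = 10.42 m/s. Hydraulic depth D_h = A/T = 16.96/5.25 = 3.23 m.
Froude number Fr = V/√(g·D_h) = 10.42/√(9.81×3.23) = 1.85, which is greater than 1, so the flow is supercritical.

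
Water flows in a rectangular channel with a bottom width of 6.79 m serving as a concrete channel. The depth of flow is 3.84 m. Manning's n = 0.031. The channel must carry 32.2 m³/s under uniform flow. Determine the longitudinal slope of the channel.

Flow area A = b·y = 6.79 × 3.84 = 26.07 m². Wetted perimeter P = b + 2y = 6.79 + 2×3.84 = 14.47 m.
Hydraulic radius R = A/P = 26.07/14.47 = 1.802 m.
From Manning's equation, S = [nQ / (1 A R^(2/3))]² = [0.031 × 32.2 / (1 × 26.07 × 1.802^(2/3))]² = 0.000668.

S = 0.000668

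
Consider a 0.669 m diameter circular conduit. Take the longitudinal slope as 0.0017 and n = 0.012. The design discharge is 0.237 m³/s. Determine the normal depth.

Manning's equation rearranged: A R^(2/3) = nQ / (1·√S) = 0.012 × 0.237 / (√0.0017) = 0.06898.
Trying y = 0.439 m: A R^(2/3) = 0.08181 — high.
Trying y = 0.299 m: A R^(2/3) = 0.04391 — low.
Trying y = 0.392 m: A R^(2/3) = 0.06911 — close enough.

y_n = 0.392 m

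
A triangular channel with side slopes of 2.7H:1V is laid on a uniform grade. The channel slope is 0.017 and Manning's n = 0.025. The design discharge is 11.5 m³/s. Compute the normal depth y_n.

y_n = 1.12 m

Manning's equation rearranged: A R^(2/3) = nQ / (1·√S) = 0.025 × 11.5 / (√0.017) = 2.205.
Trying y = 0.925 m: A R^(2/3) = 1.324 — short.
Trying y = 1.31 m: A R^(2/3) = 3.348 — over.
Trying y = 1.12 m: A R^(2/3) = 2.205 — close enough.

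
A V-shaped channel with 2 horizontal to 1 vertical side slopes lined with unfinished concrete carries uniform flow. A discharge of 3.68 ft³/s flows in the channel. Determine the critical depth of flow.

At critical depth, Q² T / (g A³) = 1, i.e. A³/T = Q²/g = 3.68²/32.2 = 0.4206.
Try y = 0.9 ft: A³/T = 1.181 — high.
Try y = 0.549 ft: A³/T = 0.09975 — low.
Try y = 0.732 ft: A³/T = 0.4203 — ≈ 0.4206.

y_c = 0.732 ft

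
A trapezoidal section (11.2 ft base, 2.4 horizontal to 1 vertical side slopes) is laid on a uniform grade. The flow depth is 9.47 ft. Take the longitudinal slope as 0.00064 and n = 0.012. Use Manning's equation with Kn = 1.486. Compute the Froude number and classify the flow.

subcritical

With bottom width b = 11.2 ft and side slope z = 2.4: A = (b + zy)y = (11.2 + 2.4×9.47)×9.47 = 321.3 ft²; P = b + 2y√(1+z²) = 11.2 + 2×9.47×2.6 = 60.44 ft.
Hydraulic radius R = A/P = 321.3/60.44 = 5.316 ft.
V = (1.486/n) R^(2/3) √S = (1.486/0.012) × 5.316^(2/3) × √0.00064 = 9.542 ft/s. Hydraulic depth D_h = A/T = 321.3/56.66 = 5.671 ft.
Froude number Fr = V/√(g·D_h) = 9.542/√(32.2×5.671) = 0.706, which is less than 1, so the flow is subcritical.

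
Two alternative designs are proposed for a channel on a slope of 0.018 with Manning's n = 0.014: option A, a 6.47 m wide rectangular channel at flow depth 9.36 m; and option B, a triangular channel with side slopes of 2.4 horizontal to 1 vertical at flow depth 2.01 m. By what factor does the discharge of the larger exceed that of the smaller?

11.8

Channel A: Flow area A = b·y = 6.47 × 9.36 = 60.56 m². Wetted perimeter P = b + 2y = 6.47 + 2×9.36 = 25.19 m. Hydraulic radius R = A/P = 60.56/25.19 = 2.404 m. Q_A = (1/0.014)·60.56·2.404^(2/3)·√0.018 = 1041 m³/s.
Channel B: For a triangular section with side slope z = 2.4: A = zy² = 2.4×2.01² = 9.696 m²; P = 2y√(1+z²) = 2×2.01×2.6 = 10.45 m. Hydraulic radius R = A/P = 9.696/10.45 = 0.9277 m. Q_B = (1/0.014)·9.696·0.9277^(2/3)·√0.018 = 88.39 m³/s.
The larger discharge is 1041 m³/s and the smaller is 88.39 m³/s; the ratio is 11.8.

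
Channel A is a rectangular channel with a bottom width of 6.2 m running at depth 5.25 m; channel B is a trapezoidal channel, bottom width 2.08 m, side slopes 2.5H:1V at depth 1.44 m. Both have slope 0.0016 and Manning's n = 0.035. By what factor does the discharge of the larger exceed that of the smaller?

Channel A: Flow area A = b·y = 6.2 × 5.25 = 32.55 m². Wetted perimeter P = b + 2y = 6.2 + 2×5.25 = 16.7 m. Hydraulic radius R = A/P = 32.55/16.7 = 1.949 m. Q_A = (1/0.035)·32.55·1.949^(2/3)·√0.0016 = 58.05 m³/s.
Channel B: With bottom width b = 2.08 m and side slope z = 2.5: A = (b + zy)y = (2.08 + 2.5×1.44)×1.44 = 8.179 m²; P = b + 2y√(1+z²) = 2.08 + 2×1.44×2.693 = 9.835 m. Hydraulic radius R = A/P = 8.179/9.835 = 0.8317 m. Q_B = (1/0.035)·8.179·0.8317^(2/3)·√0.0016 = 8.267 m³/s.
The larger discharge is 58.05 m³/s and the smaller is 8.267 m³/s; the ratio is 7.02.

7.02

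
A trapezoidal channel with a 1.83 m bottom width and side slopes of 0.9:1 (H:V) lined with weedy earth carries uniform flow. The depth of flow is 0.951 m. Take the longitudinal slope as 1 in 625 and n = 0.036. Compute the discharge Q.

Q = 1.98 m³/s

With bottom width b = 1.83 m and side slope z = 0.9: A = (b + zy)y = (1.83 + 0.9×0.951)×0.951 = 2.554 m²; P = b + 2y√(1+z²) = 1.83 + 2×0.951×1.345 = 4.389 m.
Hydraulic radius R = A/P = 2.554/4.389 = 0.582 m.
Manning's equation: Q = (1/n) A R^(2/3) S^(1/2) = (1/0.036) × 2.554 × 0.582^(2/3) × 0.0016^(1/2) = 1.98 m³/s.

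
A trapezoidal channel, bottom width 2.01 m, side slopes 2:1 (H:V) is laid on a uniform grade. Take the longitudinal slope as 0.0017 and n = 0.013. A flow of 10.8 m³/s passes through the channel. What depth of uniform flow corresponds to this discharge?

y_n = 1.08 m

Manning's equation rearranged: A R^(2/3) = nQ / (1·√S) = 0.013 × 10.8 / (√0.0017) = 3.405.
Try y = 1.3 m: A R^(2/3) = 5.017 — too large.
Try y = 1.08 m: A R^(2/3) = 3.409 — matches.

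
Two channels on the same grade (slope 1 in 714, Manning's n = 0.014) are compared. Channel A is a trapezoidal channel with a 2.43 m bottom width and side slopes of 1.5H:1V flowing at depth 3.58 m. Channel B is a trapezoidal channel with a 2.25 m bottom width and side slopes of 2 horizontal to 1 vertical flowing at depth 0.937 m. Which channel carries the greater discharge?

Channel A: With bottom width b = 2.43 m and side slope z = 1.5: A = (b + zy)y = (2.43 + 1.5×3.58)×3.58 = 27.92 m²; P = b + 2y√(1+z²) = 2.43 + 2×3.58×1.803 = 15.34 m. Hydraulic radius R = A/P = 27.92/15.34 = 1.821 m. Q_A = (1/0.014)·27.92·1.821^(2/3)·√0.001401 = 111.3 m³/s.
Channel B: With bottom width b = 2.25 m and side slope z = 2: A = (b + zy)y = (2.25 + 2×0.937)×0.937 = 3.864 m²; P = b + 2y√(1+z²) = 2.25 + 2×0.937×2.236 = 6.44 m. Hydraulic radius R = A/P = 3.864/6.44 = 0.6 m. Q_B = (1/0.014)·3.864·0.6^(2/3)·√0.001401 = 7.348 m³/s.
Q_A = 111.3 m³/s vs Q_B = 7.348 m³/s, so channel A carries more.

channel A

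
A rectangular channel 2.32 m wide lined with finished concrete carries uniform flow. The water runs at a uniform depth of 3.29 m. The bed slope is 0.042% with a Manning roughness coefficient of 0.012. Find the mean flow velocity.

V = 1.54 m/s

Flow area A = b·y = 2.32 × 3.29 = 7.633 m². Wetted perimeter P = b + 2y = 2.32 + 2×3.29 = 8.9 m.
Hydraulic radius R = A/P = 7.633/8.9 = 0.8576 m.
From Manning's equation, V = (1/n) R^(2/3) S^(1/2) = (1/0.012) × 0.8576^(2/3) × 0.00042^(1/2) = 1.54 m/s.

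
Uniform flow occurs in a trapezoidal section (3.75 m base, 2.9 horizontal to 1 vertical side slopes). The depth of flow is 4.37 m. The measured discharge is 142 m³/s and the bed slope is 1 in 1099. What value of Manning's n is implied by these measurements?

n = 0.0269

With bottom width b = 3.75 m and side slope z = 2.9: A = (b + zy)y = (3.75 + 2.9×4.37)×4.37 = 71.77 m²; P = b + 2y√(1+z²) = 3.75 + 2×4.37×3.068 = 30.56 m.
Hydraulic radius R = A/P = 71.77/30.56 = 2.348 m.
Rearranging Manning's equation: n = (1/Q) A R^(2/3) S^(1/2) = (1/142) × 71.77 × 2.348^(2/3) × √0.0009099 = 0.0269.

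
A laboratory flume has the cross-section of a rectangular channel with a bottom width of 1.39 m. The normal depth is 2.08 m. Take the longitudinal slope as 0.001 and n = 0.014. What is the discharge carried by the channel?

Flow area A = b·y = 1.39 × 2.08 = 2.891 m². Wetted perimeter P = b + 2y = 1.39 + 2×2.08 = 5.55 m.
Hydraulic radius R = A/P = 2.891/5.55 = 0.5209 m.
Manning's equation: Q = (1/n) A R^(2/3) S^(1/2) = (1/0.014) × 2.891 × 0.5209^(2/3) × 0.001^(1/2) = 4.23 m³/s.

Q = 4.23 m³/s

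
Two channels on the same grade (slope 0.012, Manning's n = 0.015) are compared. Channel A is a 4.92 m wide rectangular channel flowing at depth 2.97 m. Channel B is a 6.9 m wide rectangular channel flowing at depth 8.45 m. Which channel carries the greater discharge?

Channel A: Flow area A = b·y = 4.92 × 2.97 = 14.61 m². Wetted perimeter P = b + 2y = 4.92 + 2×2.97 = 10.86 m. Hydraulic radius R = A/P = 14.61/10.86 = 1.346 m. Q_A = (1/0.015)·14.61·1.346^(2/3)·√0.012 = 130.1 m³/s.
Channel B: Flow area A = b·y = 6.9 × 8.45 = 58.3 m². Wetted perimeter P = b + 2y = 6.9 + 2×8.45 = 23.8 m. Hydraulic radius R = A/P = 58.3/23.8 = 2.45 m. Q_B = (1/0.015)·58.3·2.45^(2/3)·√0.012 = 773.8 m³/s.
Q_A = 130.1 m³/s vs Q_B = 773.8 m³/s, so channel B carries more.

channel B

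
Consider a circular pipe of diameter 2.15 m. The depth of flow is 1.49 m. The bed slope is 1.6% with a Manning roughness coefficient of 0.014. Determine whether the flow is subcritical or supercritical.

supercritical

For a circular section of diameter D = 2.15 m at depth y = 1.49 m, the central angle is θ = 2 arccos(1 − 2y/D) = 3.934 rad. Then A = (D²/8)(θ − sin θ) = 2.685 m² and P = Dθ/2 = 4.229 m.
Hydraulic radius R = A/P = 2.685/4.229 = 0.6348 m.
V = (1/n) R^(2/3) √S = (1/0.014) × 0.6348^(2/3) × √0.016 = 6.674 m/s. Hydraulic depth D_h = A/T = 2.685/1.983 = 1.354 m.
Froude number Fr = V/√(g·D_h) = 6.674/√(9.81×1.354) = 1.83, which is greater than 1, so the flow is supercritical.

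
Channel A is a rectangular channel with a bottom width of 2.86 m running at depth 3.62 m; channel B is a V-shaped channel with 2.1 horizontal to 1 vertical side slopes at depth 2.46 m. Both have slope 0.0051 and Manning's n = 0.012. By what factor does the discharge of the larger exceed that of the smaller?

Channel A: Flow area A = b·y = 2.86 × 3.62 = 10.35 m². Wetted perimeter P = b + 2y = 2.86 + 2×3.62 = 10.1 m. Hydraulic radius R = A/P = 10.35/10.1 = 1.025 m. Q_A = (1/0.012)·10.35·1.025^(2/3)·√0.0051 = 62.64 m³/s.
Channel B: For a triangular section with side slope z = 2.1: A = zy² = 2.1×2.46² = 12.71 m²; P = 2y√(1+z²) = 2×2.46×2.326 = 11.44 m. Hydraulic radius R = A/P = 12.71/11.44 = 1.111 m. Q_B = (1/0.012)·12.71·1.111^(2/3)·√0.0051 = 81.1 m³/s.
The larger discharge is 81.1 m³/s and the smaller is 62.64 m³/s; the ratio is 1.29.

1.29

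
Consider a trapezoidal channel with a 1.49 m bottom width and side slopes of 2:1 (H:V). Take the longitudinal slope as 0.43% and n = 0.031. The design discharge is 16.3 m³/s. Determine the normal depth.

Manning's equation rearranged: A R^(2/3) = nQ / (1·√S) = 0.031 × 16.3 / (√0.0043) = 7.706.
Trying y = 2.02 m: A R^(2/3) = 11.62 — too large.
Trying y = 1.69 m: A R^(2/3) = 7.727 — ≈ 7.706.

y_n = 1.69 m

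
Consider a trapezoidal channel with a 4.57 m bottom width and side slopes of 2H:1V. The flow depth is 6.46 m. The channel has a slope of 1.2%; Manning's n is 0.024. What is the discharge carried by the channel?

With bottom width b = 4.57 m and side slope z = 2: A = (b + zy)y = (4.57 + 2×6.46)×6.46 = 113 m²; P = b + 2y√(1+z²) = 4.57 + 2×6.46×2.236 = 33.46 m.
Hydraulic radius R = A/P = 113/33.46 = 3.377 m.
Manning's equation: Q = (1/n) A R^(2/3) S^(1/2) = (1/0.024) × 113 × 3.377^(2/3) × 0.012^(1/2) = 1160 m³/s.

Q = 1160 m³/s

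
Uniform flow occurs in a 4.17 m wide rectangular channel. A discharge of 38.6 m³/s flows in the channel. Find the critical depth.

y_c = 2.06 m

For a rectangular channel, critical depth y_c = (q²/g)^(1/3) where q = Q/b = 38.6/4.17 = 9.257 m²/s.
So y_c = (9.257²/9.81)^(1/3) = 2.06 m.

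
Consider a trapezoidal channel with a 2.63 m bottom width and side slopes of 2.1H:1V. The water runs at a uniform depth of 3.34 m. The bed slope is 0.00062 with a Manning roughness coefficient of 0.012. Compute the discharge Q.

With bottom width b = 2.63 m and side slope z = 2.1: A = (b + zy)y = (2.63 + 2.1×3.34)×3.34 = 32.21 m²; P = b + 2y√(1+z²) = 2.63 + 2×3.34×2.326 = 18.17 m.
Hydraulic radius R = A/P = 32.21/18.17 = 1.773 m.
Manning's equation: Q = (1/n) A R^(2/3) S^(1/2) = (1/0.012) × 32.21 × 1.773^(2/3) × 0.00062^(1/2) = 97.9 m³/s.

Q = 97.9 m³/s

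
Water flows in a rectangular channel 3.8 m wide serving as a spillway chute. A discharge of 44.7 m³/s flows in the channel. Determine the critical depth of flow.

y_c = 2.42 m

For a rectangular channel, critical depth y_c = (q²/g)^(1/3) where q = Q/b = 44.7/3.8 = 11.76 m²/s.
So y_c = (11.76²/9.81)^(1/3) = 2.42 m.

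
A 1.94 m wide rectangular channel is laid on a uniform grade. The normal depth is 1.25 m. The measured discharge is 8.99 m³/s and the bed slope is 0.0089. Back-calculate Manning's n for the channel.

n = 0.017

Flow area A = b·y = 1.94 × 1.25 = 2.425 m². Wetted perimeter P = b + 2y = 1.94 + 2×1.25 = 4.44 m.
Hydraulic radius R = A/P = 2.425/4.44 = 0.5462 m.
Rearranging Manning's equation: n = (1/Q) A R^(2/3) S^(1/2) = (1/8.99) × 2.425 × 0.5462^(2/3) × √0.0089 = 0.017.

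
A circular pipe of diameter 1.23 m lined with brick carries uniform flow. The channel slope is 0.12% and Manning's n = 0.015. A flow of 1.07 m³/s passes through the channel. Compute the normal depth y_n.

y_n = 0.876 m

Manning's equation rearranged: A R^(2/3) = nQ / (1·√S) = 0.015 × 1.07 / (√0.0012) = 0.4633.
Trying y = 0.686 m: A R^(2/3) = 0.3243 — low.
Trying y = 0.876 m: A R^(2/3) = 0.4634 — ≈ 0.4633.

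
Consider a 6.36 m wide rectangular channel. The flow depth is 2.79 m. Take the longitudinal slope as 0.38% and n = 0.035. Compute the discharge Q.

Q = 40.7 m³/s

Flow area A = b·y = 6.36 × 2.79 = 17.74 m². Wetted perimeter P = b + 2y = 6.36 + 2×2.79 = 11.94 m.
Hydraulic radius R = A/P = 17.74/11.94 = 1.486 m.
Manning's equation: Q = (1/n) A R^(2/3) S^(1/2) = (1/0.035) × 17.74 × 1.486^(2/3) × 0.0038^(1/2) = 40.7 m³/s.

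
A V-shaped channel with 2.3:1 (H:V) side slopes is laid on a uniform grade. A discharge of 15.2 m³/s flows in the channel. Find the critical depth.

y_c = 1.55 m

At critical depth, Q² T / (g A³) = 1, i.e. A³/T = Q²/g = 15.2²/9.81 = 23.55.
Trying y = 1.16 m: A³/T = 5.555 — short.
Trying y = 1.93 m: A³/T = 70.83 — over.
Trying y = 1.55 m: A³/T = 23.66 — close enough.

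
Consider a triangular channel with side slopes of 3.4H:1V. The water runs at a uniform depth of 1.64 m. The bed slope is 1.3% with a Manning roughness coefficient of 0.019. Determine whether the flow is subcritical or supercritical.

supercritical

For a triangular section with side slope z = 3.4: A = zy² = 3.4×1.64² = 9.145 m²; P = 2y√(1+z²) = 2×1.64×3.544 = 11.62 m.
Hydraulic radius R = A/P = 9.145/11.62 = 0.7867 m.
V = (1/n) R^(2/3) √S = (1/0.019) × 0.7867^(2/3) × √0.013 = 5.114 m/s. Hydraulic depth D_h = A/T = 9.145/11.15 = 0.82 m.
Froude number Fr = V/√(g·D_h) = 5.114/√(9.81×0.82) = 1.8, which is greater than 1, so the flow is supercritical.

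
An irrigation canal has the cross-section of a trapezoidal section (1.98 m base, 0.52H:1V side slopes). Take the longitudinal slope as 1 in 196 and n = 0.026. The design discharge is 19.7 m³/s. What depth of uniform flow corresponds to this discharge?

Manning's equation rearranged: A R^(2/3) = nQ / (1·√S) = 0.026 × 19.7 / (√0.005102) = 7.171.
Trying y = 2.66 m: A R^(2/3) = 9.657 — over.
Trying y = 1.69 m: A R^(2/3) = 4.282 — short.
Trying y = 2.26 m: A R^(2/3) = 7.168 — ≈ 7.171.

y_n = 2.26 m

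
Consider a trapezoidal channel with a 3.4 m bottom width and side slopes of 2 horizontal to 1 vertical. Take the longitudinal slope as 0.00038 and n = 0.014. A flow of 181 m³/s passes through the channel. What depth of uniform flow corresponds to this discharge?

y_n = 5.06 m

Manning's equation rearranged: A R^(2/3) = nQ / (1·√S) = 0.014 × 181 / (√0.00038) = 130.
At y = 6.18 m: A R^(2/3) = 208.8 — over.
At y = 4.37 m: A R^(2/3) = 92.77 — short.
At y = 5.06 m: A R^(2/3) = 130.3 — close enough.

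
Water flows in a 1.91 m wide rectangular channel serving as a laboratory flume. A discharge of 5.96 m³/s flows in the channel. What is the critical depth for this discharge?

y_c = 0.998 m

For a rectangular channel, critical depth y_c = (q²/g)^(1/3) where q = Q/b = 5.96/1.91 = 3.12 m²/s.
So y_c = (3.12²/9.81)^(1/3) = 0.998 m.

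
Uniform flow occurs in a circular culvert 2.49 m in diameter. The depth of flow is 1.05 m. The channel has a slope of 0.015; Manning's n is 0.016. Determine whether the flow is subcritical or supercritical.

supercritical

For a circular section of diameter D = 2.49 m at depth y = 1.05 m, the central angle is θ = 2 arccos(1 − 2y/D) = 2.827 rad. Then A = (D²/8)(θ − sin θ) = 1.951 m² and P = Dθ/2 = 3.52 m.
Hydraulic radius R = A/P = 1.951/3.52 = 0.5544 m.
V = (1/n) R^(2/3) √S = (1/0.016) × 0.5544^(2/3) × √0.015 = 5.166 m/s. Hydraulic depth D_h = A/T = 1.951/2.459 = 0.7934 m.
Froude number Fr = V/√(g·D_h) = 5.166/√(9.81×0.7934) = 1.85, which is greater than 1, so the flow is supercritical.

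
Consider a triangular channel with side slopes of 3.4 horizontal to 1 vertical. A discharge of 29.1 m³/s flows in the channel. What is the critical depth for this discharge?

At critical depth, Q² T / (g A³) = 1, i.e. A³/T = Q²/g = 29.1²/9.81 = 86.32.
Try y = 1.91 m: A³/T = 146.9 — too large.
Try y = 1.44 m: A³/T = 35.79 — too small.
Try y = 1.72 m: A³/T = 87.01 — close enough.

y_c = 1.72 m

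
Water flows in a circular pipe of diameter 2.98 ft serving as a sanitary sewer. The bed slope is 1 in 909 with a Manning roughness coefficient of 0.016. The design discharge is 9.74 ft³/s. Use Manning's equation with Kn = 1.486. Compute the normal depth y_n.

Manning's equation rearranged: A R^(2/3) = nQ / (1.486·√S) = 0.016 × 9.74 / (1.486 × √0.0011) = 3.162.
Trying y = 1.15 ft: A R^(2/3) = 1.808 — too small.
Trying y = 1.58 ft: A R^(2/3) = 3.162 — matches.

y_n = 1.58 ft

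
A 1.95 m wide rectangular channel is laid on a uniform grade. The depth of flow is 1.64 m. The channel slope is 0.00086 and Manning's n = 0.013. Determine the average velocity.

Flow area A = b·y = 1.95 × 1.64 = 3.198 m². Wetted perimeter P = b + 2y = 1.95 + 2×1.64 = 5.23 m.
Hydraulic radius R = A/P = 3.198/5.23 = 0.6115 m.
From Manning's equation, V = (1/n) R^(2/3) S^(1/2) = (1/0.013) × 0.6115^(2/3) × 0.00086^(1/2) = 1.63 m/s.

V = 1.63 m/s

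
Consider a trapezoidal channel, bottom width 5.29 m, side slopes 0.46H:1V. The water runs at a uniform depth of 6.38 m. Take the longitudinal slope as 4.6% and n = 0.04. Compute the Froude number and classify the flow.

With bottom width b = 5.29 m and side slope z = 0.46: A = (b + zy)y = (5.29 + 0.46×6.38)×6.38 = 52.47 m²; P = b + 2y√(1+z²) = 5.29 + 2×6.38×1.101 = 19.34 m.
Hydraulic radius R = A/P = 52.47/19.34 = 2.714 m.
V = (1/n) R^(2/3) √S = (1/0.04) × 2.714^(2/3) × √0.046 = 10.43 m/s. Hydraulic depth D_h = A/T = 52.47/11.16 = 4.702 m.
Froude number Fr = V/√(g·D_h) = 10.43/√(9.81×4.702) = 1.54, which is greater than 1, so the flow is supercritical.

supercritical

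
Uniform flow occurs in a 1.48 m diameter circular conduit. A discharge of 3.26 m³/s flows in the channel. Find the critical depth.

At critical depth, Q² T / (g A³) = 1, i.e. A³/T = Q²/g = 3.26²/9.81 = 1.083.
Try y = 1.18 m: A³/T = 2.673 — over.
Try y = 0.812 m: A³/T = 0.613 — short.
Try y = 0.942 m: A³/T = 1.083 — matches.

y_c = 0.942 m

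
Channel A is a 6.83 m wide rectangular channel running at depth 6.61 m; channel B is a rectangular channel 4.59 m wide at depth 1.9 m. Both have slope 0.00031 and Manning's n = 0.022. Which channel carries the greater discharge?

Channel A: Flow area A = b·y = 6.83 × 6.61 = 45.15 m². Wetted perimeter P = b + 2y = 6.83 + 2×6.61 = 20.05 m. Hydraulic radius R = A/P = 45.15/20.05 = 2.252 m. Q_A = (1/0.022)·45.15·2.252^(2/3)·√0.00031 = 62.07 m³/s.
Channel B: Flow area A = b·y = 4.59 × 1.9 = 8.721 m². Wetted perimeter P = b + 2y = 4.59 + 2×1.9 = 8.39 m. Hydraulic radius R = A/P = 8.721/8.39 = 1.039 m. Q_B = (1/0.022)·8.721·1.039^(2/3)·√0.00031 = 7.162 m³/s.
Q_A = 62.07 m³/s vs Q_B = 7.162 m³/s, so channel A carries more.

channel A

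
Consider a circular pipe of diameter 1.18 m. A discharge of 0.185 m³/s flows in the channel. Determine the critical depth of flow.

y_c = 0.228 m

At critical depth, Q² T / (g A³) = 1, i.e. A³/T = Q²/g = 0.185²/9.81 = 0.003489.
Trying y = 0.166 m: A³/T = 0.001003 — short.
Trying y = 0.278 m: A³/T = 0.007587 — over.
Trying y = 0.228 m: A³/T = 0.003493 — matches.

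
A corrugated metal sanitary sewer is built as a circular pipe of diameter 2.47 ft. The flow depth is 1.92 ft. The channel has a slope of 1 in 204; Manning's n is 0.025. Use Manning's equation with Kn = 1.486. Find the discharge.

For a circular section of diameter D = 2.47 ft at depth y = 1.92 ft, the central angle is θ = 2 arccos(1 − 2y/D) = 4.317 rad. Then A = (D²/8)(θ − sin θ) = 3.996 ft² and P = Dθ/2 = 5.332 ft.
Hydraulic radius R = A/P = 3.996/5.332 = 0.7495 ft.
Manning's equation: Q = (1.486/n) A R^(2/3) S^(1/2) = (1.486/0.025) × 3.996 × 0.7495^(2/3) × 0.004902^(1/2) = 13.7 ft³/s.

Q = 13.7 ft³/s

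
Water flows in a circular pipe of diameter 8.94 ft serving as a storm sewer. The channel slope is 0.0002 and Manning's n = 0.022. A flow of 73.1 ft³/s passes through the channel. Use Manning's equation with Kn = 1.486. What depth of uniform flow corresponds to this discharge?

y_n = 5.58 ft

Manning's equation rearranged: A R^(2/3) = nQ / (1.486·√S) = 0.022 × 73.1 / (1.486 × √0.0002) = 76.53.
At y = 6.52 ft: A R^(2/3) = 94.63 — over.
At y = 3.89 ft: A R^(2/3) = 42.1 — short.
At y = 5.58 ft: A R^(2/3) = 76.51 — ≈ 76.53.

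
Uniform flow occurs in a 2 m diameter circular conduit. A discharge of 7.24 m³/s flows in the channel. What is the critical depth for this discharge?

At critical depth, Q² T / (g A³) = 1, i.e. A³/T = Q²/g = 7.24²/9.81 = 5.343.
At y = 1.57 m: A³/T = 11.27 — over.
At y = 0.946 m: A³/T = 1.567 — short.
At y = 1.3 m: A³/T = 5.294 — close enough.

y_c = 1.3 m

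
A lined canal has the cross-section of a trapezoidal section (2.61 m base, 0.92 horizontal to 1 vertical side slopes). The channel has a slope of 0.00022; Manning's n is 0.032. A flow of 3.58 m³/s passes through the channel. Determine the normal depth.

Manning's equation rearranged: A R^(2/3) = nQ / (1·√S) = 0.032 × 3.58 / (√0.00022) = 7.724.
At y = 2.07 m: A R^(2/3) = 10.17 — too large.
At y = 1.46 m: A R^(2/3) = 5.29 — too small.
At y = 1.79 m: A R^(2/3) = 7.718 — ≈ 7.724.

y_n = 1.79 m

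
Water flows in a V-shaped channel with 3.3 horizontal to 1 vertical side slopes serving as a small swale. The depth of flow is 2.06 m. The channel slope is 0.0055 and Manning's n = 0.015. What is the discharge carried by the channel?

Q = 68.6 m³/s

For a triangular section with side slope z = 3.3: A = zy² = 3.3×2.06² = 14 m²; P = 2y√(1+z²) = 2×2.06×3.448 = 14.21 m.
Hydraulic radius R = A/P = 14/14.21 = 0.9857 m.
Manning's equation: Q = (1/n) A R^(2/3) S^(1/2) = (1/0.015) × 14 × 0.9857^(2/3) × 0.0055^(1/2) = 68.6 m³/s.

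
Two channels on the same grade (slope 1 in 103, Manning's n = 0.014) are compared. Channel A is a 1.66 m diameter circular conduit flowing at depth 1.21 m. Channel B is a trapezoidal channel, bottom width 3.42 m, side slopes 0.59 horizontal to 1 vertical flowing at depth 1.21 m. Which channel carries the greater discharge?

channel B

Channel A: For a circular section of diameter D = 1.66 m at depth y = 1.21 m, the central angle is θ = 2 arccos(1 − 2y/D) = 4.093 rad. Then A = (D²/8)(θ − sin θ) = 1.69 m² and P = Dθ/2 = 3.397 m. Hydraulic radius R = A/P = 1.69/3.397 = 0.4975 m. Q_A = (1/0.014)·1.69·0.4975^(2/3)·√0.009709 = 7.469 m³/s.
Channel B: With bottom width b = 3.42 m and side slope z = 0.59: A = (b + zy)y = (3.42 + 0.59×1.21)×1.21 = 5.002 m²; P = b + 2y√(1+z²) = 3.42 + 2×1.21×1.161 = 6.23 m. Hydraulic radius R = A/P = 5.002/6.23 = 0.8029 m. Q_B = (1/0.014)·5.002·0.8029^(2/3)·√0.009709 = 30.41 m³/s.
Q_A = 7.469 m³/s vs Q_B = 30.41 m³/s, so channel B carries more.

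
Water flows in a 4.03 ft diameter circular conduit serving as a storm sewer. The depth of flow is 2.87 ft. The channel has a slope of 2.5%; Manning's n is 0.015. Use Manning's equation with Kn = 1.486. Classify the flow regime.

supercritical

For a circular section of diameter D = 4.03 ft at depth y = 2.87 ft, the central angle is θ = 2 arccos(1 − 2y/D) = 4.018 rad. Then A = (D²/8)(θ − sin θ) = 9.717 ft² and P = Dθ/2 = 8.096 ft.
Hydraulic radius R = A/P = 9.717/8.096 = 1.2 ft.
V = (1.486/n) R^(2/3) √S = (1.486/0.015) × 1.2^(2/3) × √0.025 = 17.69 ft/s. Hydraulic depth D_h = A/T = 9.717/3.649 = 2.663 ft.
Froude number Fr = V/√(g·D_h) = 17.69/√(32.2×2.663) = 1.91, which is greater than 1, so the flow is supercritical.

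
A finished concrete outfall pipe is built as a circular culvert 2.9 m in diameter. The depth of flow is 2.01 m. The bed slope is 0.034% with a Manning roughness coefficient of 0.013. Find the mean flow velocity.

For a circular section of diameter D = 2.9 m at depth y = 2.01 m, the central angle is θ = 2 arccos(1 − 2y/D) = 3.935 rad. Then A = (D²/8)(θ − sin θ) = 4.885 m² and P = Dθ/2 = 5.705 m.
Hydraulic radius R = A/P = 4.885/5.705 = 0.8563 m.
From Manning's equation, V = (1/n) R^(2/3) S^(1/2) = (1/0.013) × 0.8563^(2/3) × 0.00034^(1/2) = 1.28 m/s.

V = 1.28 m/s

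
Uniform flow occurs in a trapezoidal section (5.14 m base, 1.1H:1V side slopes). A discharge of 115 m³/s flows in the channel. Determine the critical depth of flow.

At critical depth, Q² T / (g A³) = 1, i.e. A³/T = Q²/g = 115²/9.81 = 1348.
Try y = 3.3 m: A³/T = 1955 — over.
Try y = 2.21 m: A³/T = 468.3 — short.
Try y = 2.98 m: A³/T = 1350 — close enough.

y_c = 2.98 m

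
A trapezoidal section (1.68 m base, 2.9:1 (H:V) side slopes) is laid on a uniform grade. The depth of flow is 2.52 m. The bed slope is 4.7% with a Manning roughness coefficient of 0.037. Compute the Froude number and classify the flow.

With bottom width b = 1.68 m and side slope z = 2.9: A = (b + zy)y = (1.68 + 2.9×2.52)×2.52 = 22.65 m²; P = b + 2y√(1+z²) = 1.68 + 2×2.52×3.068 = 17.14 m.
Hydraulic radius R = A/P = 22.65/17.14 = 1.321 m.
V = (1/n) R^(2/3) √S = (1/0.037) × 1.321^(2/3) × √0.047 = 7.056 m/s. Hydraulic depth D_h = A/T = 22.65/16.3 = 1.39 m.
Froude number Fr = V/√(g·D_h) = 7.056/√(9.81×1.39) = 1.91, which is greater than 1, so the flow is supercritical.

supercritical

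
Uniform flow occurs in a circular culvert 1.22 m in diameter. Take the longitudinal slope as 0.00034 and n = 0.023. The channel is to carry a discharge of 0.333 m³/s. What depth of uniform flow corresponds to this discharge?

Manning's equation rearranged: A R^(2/3) = nQ / (1·√S) = 0.023 × 0.333 / (√0.00034) = 0.4154.
Try y = 1.02 m: A R^(2/3) = 0.5388 — too large.
Try y = 0.731 m: A R^(2/3) = 0.3551 — too small.
Try y = 0.814 m: A R^(2/3) = 0.4157 — close enough.

y_n = 0.814 m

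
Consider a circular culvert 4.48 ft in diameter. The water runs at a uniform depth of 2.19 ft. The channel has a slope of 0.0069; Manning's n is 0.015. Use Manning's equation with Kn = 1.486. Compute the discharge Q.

Q = 67.3 ft³/s

For a circular section of diameter D = 4.48 ft at depth y = 2.19 ft, the central angle is θ = 2 arccos(1 − 2y/D) = 3.097 rad. Then A = (D²/8)(θ − sin θ) = 7.658 ft² and P = Dθ/2 = 6.937 ft.
Hydraulic radius R = A/P = 7.658/6.937 = 1.104 ft.
Manning's equation: Q = (1.486/n) A R^(2/3) S^(1/2) = (1.486/0.015) × 7.658 × 1.104^(2/3) × 0.0069^(1/2) = 67.3 ft³/s.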